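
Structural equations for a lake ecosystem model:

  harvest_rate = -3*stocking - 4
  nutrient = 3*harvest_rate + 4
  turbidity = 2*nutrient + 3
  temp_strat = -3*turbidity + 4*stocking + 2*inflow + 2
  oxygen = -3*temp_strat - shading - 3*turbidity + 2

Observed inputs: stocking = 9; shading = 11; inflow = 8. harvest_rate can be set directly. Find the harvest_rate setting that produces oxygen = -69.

harvest_rate = 1

Intervening on harvest_rate fixes its value directly, overriding its dependence on stocking.
Substituting into the turbidity equation gives turbidity = 6*harvest_rate + 11.
Substituting into the temp_strat equation gives temp_strat = -18*harvest_rate + 21.
So oxygen = 36*harvest_rate - 105.
Solve 36*harvest_rate - 105 = -69: harvest_rate = (-69 + 105) / 36 = 1.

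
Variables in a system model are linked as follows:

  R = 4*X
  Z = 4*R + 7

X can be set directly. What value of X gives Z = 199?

Substituting into the Z equation gives Z = 16*X + 7.
Solve 16*X + 7 = 199: X = (199 - 7) / 16 = 12.

X = 12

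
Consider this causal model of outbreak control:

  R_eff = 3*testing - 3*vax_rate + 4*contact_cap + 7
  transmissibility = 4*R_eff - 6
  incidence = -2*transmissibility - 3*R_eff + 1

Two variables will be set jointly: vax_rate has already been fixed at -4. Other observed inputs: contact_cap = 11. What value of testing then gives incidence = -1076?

With vax_rate held at -4:
Substituting into the R_eff equation gives R_eff = 3*testing + 63.
This gives transmissibility = 12*testing + 246.
This gives incidence = -33*testing - 680.
Solve -33*testing - 680 = -1076: testing = (-1076 + 680) / -33 = 12.

testing = 12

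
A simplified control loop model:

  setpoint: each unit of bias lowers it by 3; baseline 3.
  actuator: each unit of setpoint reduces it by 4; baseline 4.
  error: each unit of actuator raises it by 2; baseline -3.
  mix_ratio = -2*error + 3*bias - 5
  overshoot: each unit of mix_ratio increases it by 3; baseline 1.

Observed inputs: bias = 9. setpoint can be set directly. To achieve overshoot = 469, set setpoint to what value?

Intervening on setpoint fixes its value directly, overriding its dependence on bias.
Substituting into the error equation gives error = -8*setpoint + 5.
Substituting into the mix_ratio equation gives mix_ratio = 16*setpoint + 12.
This gives overshoot = 48*setpoint + 37.
Solve 48*setpoint + 37 = 469: setpoint = (469 - 37) / 48 = 9.

setpoint = 9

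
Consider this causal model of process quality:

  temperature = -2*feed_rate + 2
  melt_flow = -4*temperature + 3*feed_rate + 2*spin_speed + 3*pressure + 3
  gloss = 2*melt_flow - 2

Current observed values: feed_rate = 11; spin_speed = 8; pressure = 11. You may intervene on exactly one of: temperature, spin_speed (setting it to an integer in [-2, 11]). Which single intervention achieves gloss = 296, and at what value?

set spin_speed = 0

Intervening on temperature: gloss = -8*temperature + 168. Reaching 296 requires temperature = -16, outside [-2, 11].
Intervening on spin_speed: with other inputs at their observed values, gloss = 4*spin_speed + 296. Solving for 296 gives spin_speed = 0, within [-2, 11].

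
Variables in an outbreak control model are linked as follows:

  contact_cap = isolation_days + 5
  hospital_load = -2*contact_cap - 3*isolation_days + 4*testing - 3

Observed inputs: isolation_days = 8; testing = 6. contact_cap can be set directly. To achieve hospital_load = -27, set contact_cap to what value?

Intervening on contact_cap fixes its value directly, overriding its dependence on isolation_days.
Substituting into the hospital_load equation gives hospital_load = -2*contact_cap - 3.
Solve -2*contact_cap - 3 = -27: contact_cap = (-27 + 3) / -2 = 12.

contact_cap = 12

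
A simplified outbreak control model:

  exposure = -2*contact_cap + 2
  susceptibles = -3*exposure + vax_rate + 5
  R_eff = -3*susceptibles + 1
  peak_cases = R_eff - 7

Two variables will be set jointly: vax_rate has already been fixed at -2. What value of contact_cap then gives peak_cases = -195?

contact_cap = 11

With vax_rate held at -2:
Substituting into the susceptibles equation gives susceptibles = 6*contact_cap - 3.
Substituting into the R_eff equation gives R_eff = -18*contact_cap + 10.
Substituting into the peak_cases equation gives peak_cases = -18*contact_cap + 3.
Solve -18*contact_cap + 3 = -195: contact_cap = (-195 - 3) / -18 = 11.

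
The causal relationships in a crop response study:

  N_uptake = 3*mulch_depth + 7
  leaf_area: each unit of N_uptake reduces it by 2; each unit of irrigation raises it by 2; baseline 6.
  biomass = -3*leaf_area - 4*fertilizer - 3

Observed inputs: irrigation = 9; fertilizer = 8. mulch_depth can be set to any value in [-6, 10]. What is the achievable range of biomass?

Substituting into the leaf_area equation gives leaf_area = -6*mulch_depth + 10.
Substituting into the biomass equation gives biomass = 18*mulch_depth - 65.
Linear in mulch_depth, so extremes are at the endpoints: mulch_depth = -6 gives biomass = -173; mulch_depth = 10 gives biomass = 115.

-173 to 115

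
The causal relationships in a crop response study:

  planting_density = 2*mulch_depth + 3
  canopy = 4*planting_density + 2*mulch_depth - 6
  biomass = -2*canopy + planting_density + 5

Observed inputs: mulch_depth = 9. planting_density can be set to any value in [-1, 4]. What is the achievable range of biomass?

Intervening on planting_density fixes its value directly, overriding its dependence on mulch_depth.
Substituting into the canopy equation gives canopy = 4*planting_density + 12.
Substituting into the biomass equation gives biomass = -7*planting_density - 19.
Linear in planting_density, so extremes are at the endpoints: planting_density = -1 gives biomass = -12; planting_density = 4 gives biomass = -47.

-47 to -12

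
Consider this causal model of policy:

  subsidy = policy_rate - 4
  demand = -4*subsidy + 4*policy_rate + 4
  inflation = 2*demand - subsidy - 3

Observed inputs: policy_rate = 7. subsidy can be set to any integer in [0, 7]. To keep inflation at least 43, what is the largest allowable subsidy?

Intervening on subsidy fixes its value directly, overriding its dependence on policy_rate.
Substituting into the demand equation gives demand = -4*subsidy + 32.
Substituting into the inflation equation gives inflation = -9*subsidy + 61.
Require -9*subsidy + 61 ≥ 43, so subsidy ≤ 2.
The largest integer in [0, 7] satisfying this is 2.

subsidy = 2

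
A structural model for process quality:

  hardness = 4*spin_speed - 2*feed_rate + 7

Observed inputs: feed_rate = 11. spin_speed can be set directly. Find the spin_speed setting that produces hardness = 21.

spin_speed = 9

Substituting into the hardness equation gives hardness = 4*spin_speed - 15.
Solve 4*spin_speed - 15 = 21: spin_speed = (21 + 15) / 4 = 9.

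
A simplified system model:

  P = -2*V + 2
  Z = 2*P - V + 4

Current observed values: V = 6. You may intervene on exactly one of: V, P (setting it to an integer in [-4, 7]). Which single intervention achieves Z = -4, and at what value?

Intervening on V: Z = -5*V + 8. Reaching -4 requires V = 12/5, not an integer.
Intervening on P: with other inputs at their observed values, Z = 2*P - 2. Solving for -4 gives P = -1, within [-4, 7].

set P = -1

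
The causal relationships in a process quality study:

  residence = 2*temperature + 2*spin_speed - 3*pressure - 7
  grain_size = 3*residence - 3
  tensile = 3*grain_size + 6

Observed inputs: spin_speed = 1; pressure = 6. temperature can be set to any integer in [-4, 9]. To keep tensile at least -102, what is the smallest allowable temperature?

temperature = 6

Substituting into the residence equation gives residence = 2*temperature - 23.
So grain_size = 6*temperature - 72.
So tensile = 18*temperature - 210.
Require 18*temperature - 210 ≥ -102, so temperature ≥ 6.
The smallest integer in [-4, 9] satisfying this is 6.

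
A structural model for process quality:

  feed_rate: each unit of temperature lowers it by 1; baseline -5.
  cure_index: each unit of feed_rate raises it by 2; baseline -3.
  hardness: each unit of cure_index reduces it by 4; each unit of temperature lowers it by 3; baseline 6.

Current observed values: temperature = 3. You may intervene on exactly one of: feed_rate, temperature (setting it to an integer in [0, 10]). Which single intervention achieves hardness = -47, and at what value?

set feed_rate = 7

Intervening on feed_rate: with other inputs at their observed values, hardness = -8*feed_rate + 9. Solving for -47 gives feed_rate = 7, within [0, 10].
Intervening on temperature: hardness = 5*temperature + 58. Reaching -47 requires temperature = -21, outside [0, 10].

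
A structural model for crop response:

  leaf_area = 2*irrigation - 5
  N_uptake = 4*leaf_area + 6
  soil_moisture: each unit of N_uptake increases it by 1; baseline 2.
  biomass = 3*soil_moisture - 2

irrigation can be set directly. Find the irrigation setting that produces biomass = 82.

Substituting into the N_uptake equation gives N_uptake = 8*irrigation - 14.
Substituting into the soil_moisture equation gives soil_moisture = 8*irrigation - 12.
Substituting into the biomass equation gives biomass = 24*irrigation - 38.
Solve 24*irrigation - 38 = 82: irrigation = (82 + 38) / 24 = 5.

irrigation = 5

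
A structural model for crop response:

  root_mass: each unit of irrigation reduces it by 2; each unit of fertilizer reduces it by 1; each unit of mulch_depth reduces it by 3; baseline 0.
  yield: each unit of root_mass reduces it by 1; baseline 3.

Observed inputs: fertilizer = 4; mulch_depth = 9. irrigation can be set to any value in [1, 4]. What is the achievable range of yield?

Substituting into the root_mass equation gives root_mass = -2*irrigation - 31.
Substituting into the yield equation gives yield = 2*irrigation + 34.
Linear in irrigation, so extremes are at the endpoints: irrigation = 1 gives yield = 36; irrigation = 4 gives yield = 42.

36 to 42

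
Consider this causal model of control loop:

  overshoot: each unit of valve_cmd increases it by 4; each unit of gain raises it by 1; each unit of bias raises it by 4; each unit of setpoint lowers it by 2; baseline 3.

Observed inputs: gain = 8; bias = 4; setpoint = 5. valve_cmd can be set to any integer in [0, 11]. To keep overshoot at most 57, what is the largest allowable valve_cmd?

Substituting into the overshoot equation gives overshoot = 4*valve_cmd + 17.
Require 4*valve_cmd + 17 ≤ 57, so valve_cmd ≤ 10.
The largest integer in [0, 11] satisfying this is 10.

valve_cmd = 10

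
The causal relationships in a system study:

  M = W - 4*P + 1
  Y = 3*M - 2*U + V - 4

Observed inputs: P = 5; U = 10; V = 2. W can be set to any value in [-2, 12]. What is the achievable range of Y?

Substituting into the M equation gives M = W - 19.
This gives Y = 3*W - 79.
Linear in W, so extremes are at the endpoints: W = -2 gives Y = -85; W = 12 gives Y = -43.

-85 to -43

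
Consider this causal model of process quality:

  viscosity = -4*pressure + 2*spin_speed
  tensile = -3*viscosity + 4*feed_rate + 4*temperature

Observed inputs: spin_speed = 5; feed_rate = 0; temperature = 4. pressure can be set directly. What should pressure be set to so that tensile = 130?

pressure = 12

Substituting into the viscosity equation gives viscosity = -4*pressure + 10.
So tensile = 12*pressure - 14.
Solve 12*pressure - 14 = 130: pressure = (130 + 14) / 12 = 12.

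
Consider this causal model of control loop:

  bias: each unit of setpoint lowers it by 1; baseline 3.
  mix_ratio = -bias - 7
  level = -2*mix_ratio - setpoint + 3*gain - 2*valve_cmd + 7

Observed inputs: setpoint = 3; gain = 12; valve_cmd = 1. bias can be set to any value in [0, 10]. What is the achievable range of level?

Intervening on bias fixes its value directly, overriding its dependence on setpoint.
Substituting into the level equation gives level = 2*bias + 52.
Linear in bias, so extremes are at the endpoints: bias = 0 gives level = 52; bias = 10 gives level = 72.

52 to 72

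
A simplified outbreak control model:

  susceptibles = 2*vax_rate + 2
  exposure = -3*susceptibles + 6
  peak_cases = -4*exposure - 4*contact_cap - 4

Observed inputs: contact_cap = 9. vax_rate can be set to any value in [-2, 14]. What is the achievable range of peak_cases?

-88 to 296

Substituting into the exposure equation gives exposure = -6*vax_rate.
Substituting into the peak_cases equation gives peak_cases = 24*vax_rate - 40.
Linear in vax_rate, so extremes are at the endpoints: vax_rate = -2 gives peak_cases = -88; vax_rate = 14 gives peak_cases = 296.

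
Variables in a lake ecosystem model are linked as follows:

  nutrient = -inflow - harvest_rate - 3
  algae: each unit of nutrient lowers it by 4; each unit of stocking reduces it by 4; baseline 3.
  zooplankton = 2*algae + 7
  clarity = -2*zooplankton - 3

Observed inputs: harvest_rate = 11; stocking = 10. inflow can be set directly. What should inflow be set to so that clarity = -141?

inflow = 3

Substituting into the nutrient equation gives nutrient = -inflow - 14.
This gives algae = 4*inflow + 19.
This gives zooplankton = 8*inflow + 45.
Substituting into the clarity equation gives clarity = -16*inflow - 93.
Solve -16*inflow - 93 = -141: inflow = (-141 + 93) / -16 = 3.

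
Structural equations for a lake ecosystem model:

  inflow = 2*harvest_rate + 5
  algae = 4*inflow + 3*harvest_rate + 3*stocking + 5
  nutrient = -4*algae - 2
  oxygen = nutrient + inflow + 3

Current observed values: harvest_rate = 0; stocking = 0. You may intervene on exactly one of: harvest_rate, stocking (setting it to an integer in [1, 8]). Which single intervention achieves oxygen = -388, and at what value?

Intervening on harvest_rate: with other inputs at their observed values, oxygen = -42*harvest_rate - 94. Solving for -388 gives harvest_rate = 7, within [1, 8].
Intervening on stocking: oxygen = -12*stocking - 94. Reaching -388 requires stocking = 49/2, not an integer.

set harvest_rate = 7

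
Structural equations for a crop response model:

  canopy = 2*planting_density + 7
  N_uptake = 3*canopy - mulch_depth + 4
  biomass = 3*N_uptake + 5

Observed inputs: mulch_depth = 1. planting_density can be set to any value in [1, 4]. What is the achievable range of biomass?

Substituting into the N_uptake equation gives N_uptake = 6*planting_density + 24.
Substituting into the biomass equation gives biomass = 18*planting_density + 77.
Linear in planting_density, so extremes are at the endpoints: planting_density = 1 gives biomass = 95; planting_density = 4 gives biomass = 149.

95 to 149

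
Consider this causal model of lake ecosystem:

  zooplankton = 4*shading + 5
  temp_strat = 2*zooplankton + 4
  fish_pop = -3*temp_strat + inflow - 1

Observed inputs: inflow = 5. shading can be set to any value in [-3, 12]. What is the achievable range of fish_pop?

Substituting into the temp_strat equation gives temp_strat = 8*shading + 14.
This gives fish_pop = -24*shading - 38.
Linear in shading, so extremes are at the endpoints: shading = -3 gives fish_pop = 34; shading = 12 gives fish_pop = -326.

-326 to 34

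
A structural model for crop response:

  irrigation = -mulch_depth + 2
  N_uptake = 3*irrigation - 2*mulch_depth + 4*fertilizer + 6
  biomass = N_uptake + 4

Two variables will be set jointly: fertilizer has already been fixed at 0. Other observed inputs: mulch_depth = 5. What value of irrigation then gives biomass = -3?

With fertilizer held at 0:
Intervening on irrigation fixes its value directly, overriding its dependence on mulch_depth.
Substituting into the N_uptake equation gives N_uptake = 3*irrigation - 4.
This gives biomass = 3*irrigation.
Solve 3*irrigation = -3: irrigation = -3 / 3 = -1.

irrigation = -1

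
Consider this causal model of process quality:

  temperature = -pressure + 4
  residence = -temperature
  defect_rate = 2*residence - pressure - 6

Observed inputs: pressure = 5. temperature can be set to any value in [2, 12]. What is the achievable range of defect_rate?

Intervening on temperature fixes its value directly, overriding its dependence on pressure.
Substituting into the defect_rate equation gives defect_rate = -2*temperature - 11.
Linear in temperature, so extremes are at the endpoints: temperature = 2 gives defect_rate = -15; temperature = 12 gives defect_rate = -35.

-35 to -15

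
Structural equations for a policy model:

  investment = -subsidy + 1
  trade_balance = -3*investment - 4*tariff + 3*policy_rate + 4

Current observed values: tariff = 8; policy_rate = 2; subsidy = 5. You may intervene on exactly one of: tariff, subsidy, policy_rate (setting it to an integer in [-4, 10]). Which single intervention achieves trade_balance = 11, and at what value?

Intervening on tariff: trade_balance = -4*tariff + 22. Reaching 11 requires tariff = 11/4, not an integer.
Intervening on subsidy: trade_balance = 3*subsidy - 25. Reaching 11 requires subsidy = 12, outside [-4, 10].
Intervening on policy_rate: with other inputs at their observed values, trade_balance = 3*policy_rate - 16. Solving for 11 gives policy_rate = 9, within [-4, 10].

set policy_rate = 9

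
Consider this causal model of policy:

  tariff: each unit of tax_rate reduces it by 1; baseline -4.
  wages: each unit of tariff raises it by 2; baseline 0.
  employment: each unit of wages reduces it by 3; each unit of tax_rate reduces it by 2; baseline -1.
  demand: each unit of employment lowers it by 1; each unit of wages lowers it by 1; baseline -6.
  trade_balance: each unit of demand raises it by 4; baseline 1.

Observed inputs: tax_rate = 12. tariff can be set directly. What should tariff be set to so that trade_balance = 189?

Intervening on tariff fixes its value directly, overriding its dependence on tax_rate.
Substituting into the employment equation gives employment = -6*tariff - 25.
This gives demand = 4*tariff + 19.
This gives trade_balance = 16*tariff + 77.
Solve 16*tariff + 77 = 189: tariff = (189 - 77) / 16 = 7.

tariff = 7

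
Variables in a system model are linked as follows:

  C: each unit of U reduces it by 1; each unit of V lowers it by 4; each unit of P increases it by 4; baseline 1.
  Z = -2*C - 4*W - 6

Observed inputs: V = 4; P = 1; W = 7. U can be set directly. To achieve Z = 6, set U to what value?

Substituting into the C equation gives C = -U - 11.
So Z = 2*U - 12.
Solve 2*U - 12 = 6: U = (6 + 12) / 2 = 9.

U = 9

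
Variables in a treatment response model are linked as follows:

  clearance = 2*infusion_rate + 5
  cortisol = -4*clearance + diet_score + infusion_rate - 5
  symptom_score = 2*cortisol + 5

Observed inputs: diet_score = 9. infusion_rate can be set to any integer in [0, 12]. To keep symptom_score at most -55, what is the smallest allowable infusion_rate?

infusion_rate = 2

Substituting into the cortisol equation gives cortisol = -7*infusion_rate - 16.
Substituting into the symptom_score equation gives symptom_score = -14*infusion_rate - 27.
Require -14*infusion_rate - 27 ≤ -55, so infusion_rate ≥ 2.
The smallest integer in [0, 12] satisfying this is 2.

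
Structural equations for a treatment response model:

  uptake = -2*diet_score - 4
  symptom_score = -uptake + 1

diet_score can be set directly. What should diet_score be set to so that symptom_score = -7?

diet_score = -6

Substituting into the symptom_score equation gives symptom_score = 2*diet_score + 5.
Solve 2*diet_score + 5 = -7: diet_score = (-7 - 5) / 2 = -6.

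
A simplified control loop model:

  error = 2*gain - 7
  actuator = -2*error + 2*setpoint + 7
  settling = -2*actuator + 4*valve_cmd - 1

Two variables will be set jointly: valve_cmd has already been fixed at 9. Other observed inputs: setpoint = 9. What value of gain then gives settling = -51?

With valve_cmd held at 9:
Substituting into the actuator equation gives actuator = -4*gain + 39.
Substituting into the settling equation gives settling = 8*gain - 43.
Solve 8*gain - 43 = -51: gain = (-51 + 43) / 8 = -1.

gain = -1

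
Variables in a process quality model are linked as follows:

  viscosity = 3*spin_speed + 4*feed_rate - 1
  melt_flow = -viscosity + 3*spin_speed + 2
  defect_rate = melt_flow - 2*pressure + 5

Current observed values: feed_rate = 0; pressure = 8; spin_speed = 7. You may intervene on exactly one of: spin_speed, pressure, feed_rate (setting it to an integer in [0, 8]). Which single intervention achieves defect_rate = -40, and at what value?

set feed_rate = 8

Intervening on spin_speed: the paths from spin_speed to defect_rate cancel (net effect zero), leaving defect_rate = -8; -40 is unreachable this way.
Intervening on pressure: defect_rate = -2*pressure + 8. Reaching -40 requires pressure = 24, outside [0, 8].
Intervening on feed_rate: with other inputs at their observed values, defect_rate = -4*feed_rate - 8. Solving for -40 gives feed_rate = 8, within [0, 8].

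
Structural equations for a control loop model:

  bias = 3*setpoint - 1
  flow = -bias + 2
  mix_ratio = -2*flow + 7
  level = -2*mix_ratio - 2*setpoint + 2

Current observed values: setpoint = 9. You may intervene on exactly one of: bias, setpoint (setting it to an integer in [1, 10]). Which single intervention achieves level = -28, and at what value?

set setpoint = 2

Intervening on bias: level = -4*bias - 22. Reaching -28 requires bias = 3/2, not an integer.
Intervening on setpoint: with other inputs at their observed values, level = -14*setpoint. Solving for -28 gives setpoint = 2, within [1, 10].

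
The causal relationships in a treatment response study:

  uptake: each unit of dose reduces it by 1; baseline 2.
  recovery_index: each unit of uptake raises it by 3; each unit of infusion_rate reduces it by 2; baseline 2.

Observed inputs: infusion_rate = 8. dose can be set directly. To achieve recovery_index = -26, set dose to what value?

dose = 6

Substituting into the recovery_index equation gives recovery_index = -3*dose - 8.
Solve -3*dose - 8 = -26: dose = (-26 + 8) / -3 = 6.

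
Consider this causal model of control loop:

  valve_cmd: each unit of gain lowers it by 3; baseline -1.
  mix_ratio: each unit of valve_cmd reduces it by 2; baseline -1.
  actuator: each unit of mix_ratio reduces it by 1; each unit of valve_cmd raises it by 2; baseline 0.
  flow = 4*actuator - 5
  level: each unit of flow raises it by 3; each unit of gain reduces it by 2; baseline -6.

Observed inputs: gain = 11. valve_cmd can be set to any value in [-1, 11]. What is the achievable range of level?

-79 to 497

Intervening on valve_cmd fixes its value directly, overriding its dependence on gain.
Substituting into the actuator equation gives actuator = 4*valve_cmd + 1.
flow becomes 16*valve_cmd - 1.
level becomes 48*valve_cmd - 31.
Linear in valve_cmd, so extremes are at the endpoints: valve_cmd = -1 gives level = -79; valve_cmd = 11 gives level = 497.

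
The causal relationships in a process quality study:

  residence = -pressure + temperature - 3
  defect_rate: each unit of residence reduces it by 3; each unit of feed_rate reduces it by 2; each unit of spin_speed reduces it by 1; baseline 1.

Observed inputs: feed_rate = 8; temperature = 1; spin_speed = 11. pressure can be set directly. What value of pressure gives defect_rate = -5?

pressure = 5

Substituting into the residence equation gives residence = -pressure - 2.
Substituting into the defect_rate equation gives defect_rate = 3*pressure - 20.
Solve 3*pressure - 20 = -5: pressure = (-5 + 20) / 3 = 5.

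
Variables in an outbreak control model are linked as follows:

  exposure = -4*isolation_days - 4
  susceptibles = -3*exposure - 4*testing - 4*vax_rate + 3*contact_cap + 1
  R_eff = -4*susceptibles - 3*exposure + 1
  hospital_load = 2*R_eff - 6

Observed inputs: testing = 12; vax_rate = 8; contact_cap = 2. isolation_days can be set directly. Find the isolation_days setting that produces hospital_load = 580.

isolation_days = -1

Substituting into the susceptibles equation gives susceptibles = 12*isolation_days - 61.
So R_eff = -36*isolation_days + 257.
Substituting into the hospital_load equation gives hospital_load = -72*isolation_days + 508.
Solve -72*isolation_days + 508 = 580: isolation_days = (580 - 508) / -72 = -1.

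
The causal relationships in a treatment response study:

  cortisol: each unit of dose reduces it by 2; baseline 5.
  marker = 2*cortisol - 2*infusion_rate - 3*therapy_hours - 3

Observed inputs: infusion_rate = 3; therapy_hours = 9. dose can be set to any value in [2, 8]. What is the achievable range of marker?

Substituting into the marker equation gives marker = -4*dose - 26.
Linear in dose, so extremes are at the endpoints: dose = 2 gives marker = -34; dose = 8 gives marker = -58.

-58 to -34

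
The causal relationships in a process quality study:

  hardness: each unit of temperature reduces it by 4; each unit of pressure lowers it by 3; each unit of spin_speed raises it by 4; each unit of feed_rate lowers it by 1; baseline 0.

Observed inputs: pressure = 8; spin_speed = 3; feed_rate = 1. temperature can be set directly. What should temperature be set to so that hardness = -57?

temperature = 11

Substituting into the hardness equation gives hardness = -4*temperature - 13.
Solve -4*temperature - 13 = -57: temperature = (-57 + 13) / -4 = 11.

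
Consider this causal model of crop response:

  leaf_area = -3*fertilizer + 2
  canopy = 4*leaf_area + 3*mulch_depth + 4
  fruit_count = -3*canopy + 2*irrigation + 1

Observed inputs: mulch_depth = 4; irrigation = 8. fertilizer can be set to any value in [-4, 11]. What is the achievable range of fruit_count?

-199 to 341

Substituting into the canopy equation gives canopy = -12*fertilizer + 24.
fruit_count becomes 36*fertilizer - 55.
Linear in fertilizer, so extremes are at the endpoints: fertilizer = -4 gives fruit_count = -199; fertilizer = 11 gives fruit_count = 341.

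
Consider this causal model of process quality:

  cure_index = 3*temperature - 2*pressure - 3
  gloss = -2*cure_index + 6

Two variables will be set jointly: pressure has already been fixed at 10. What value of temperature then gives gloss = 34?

With pressure held at 10:
Substituting into the cure_index equation gives cure_index = 3*temperature - 23.
Substituting into the gloss equation gives gloss = -6*temperature + 52.
Solve -6*temperature + 52 = 34: temperature = (34 - 52) / -6 = 3.

temperature = 3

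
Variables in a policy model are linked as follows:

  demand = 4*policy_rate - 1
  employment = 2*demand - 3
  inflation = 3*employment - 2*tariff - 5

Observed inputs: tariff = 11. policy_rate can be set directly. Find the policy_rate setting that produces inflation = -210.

policy_rate = -7

Substituting into the employment equation gives employment = 8*policy_rate - 5.
Substituting into the inflation equation gives inflation = 24*policy_rate - 42.
Solve 24*policy_rate - 42 = -210: policy_rate = (-210 + 42) / 24 = -7.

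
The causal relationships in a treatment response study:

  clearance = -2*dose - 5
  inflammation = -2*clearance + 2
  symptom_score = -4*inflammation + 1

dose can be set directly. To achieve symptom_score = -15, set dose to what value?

Substituting into the inflammation equation gives inflammation = 4*dose + 12.
This gives symptom_score = -16*dose - 47.
Solve -16*dose - 47 = -15: dose = (-15 + 47) / -16 = -2.

dose = -2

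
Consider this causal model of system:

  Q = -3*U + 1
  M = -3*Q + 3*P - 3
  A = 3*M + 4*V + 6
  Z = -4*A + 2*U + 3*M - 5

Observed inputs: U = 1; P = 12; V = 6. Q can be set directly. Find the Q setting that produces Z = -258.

Intervening on Q fixes its value directly, overriding its dependence on U.
Substituting into the M equation gives M = -3*Q + 33.
Substituting into the A equation gives A = -9*Q + 129.
Substituting into the Z equation gives Z = 27*Q - 420.
Solve 27*Q - 420 = -258: Q = (-258 + 420) / 27 = 6.

Q = 6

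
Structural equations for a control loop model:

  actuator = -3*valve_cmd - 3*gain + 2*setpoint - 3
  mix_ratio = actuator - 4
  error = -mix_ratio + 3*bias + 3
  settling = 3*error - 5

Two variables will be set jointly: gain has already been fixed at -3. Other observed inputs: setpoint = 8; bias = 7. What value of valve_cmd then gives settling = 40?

valve_cmd = 3

With gain held at -3:
Substituting into the actuator equation gives actuator = -3*valve_cmd + 22.
Substituting into the mix_ratio equation gives mix_ratio = -3*valve_cmd + 18.
Substituting into the error equation gives error = 3*valve_cmd + 6.
Substituting into the settling equation gives settling = 9*valve_cmd + 13.
Solve 9*valve_cmd + 13 = 40: valve_cmd = (40 - 13) / 9 = 3.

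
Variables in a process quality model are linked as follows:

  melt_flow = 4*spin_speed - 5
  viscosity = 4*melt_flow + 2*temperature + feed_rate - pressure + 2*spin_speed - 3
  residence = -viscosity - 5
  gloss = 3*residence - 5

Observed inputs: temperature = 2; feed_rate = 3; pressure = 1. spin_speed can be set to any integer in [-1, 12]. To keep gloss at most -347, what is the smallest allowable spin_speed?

spin_speed = 7

Substituting into the viscosity equation gives viscosity = 18*spin_speed - 17.
Substituting into the residence equation gives residence = -18*spin_speed + 12.
Substituting into the gloss equation gives gloss = -54*spin_speed + 31.
Require -54*spin_speed + 31 ≤ -347, so spin_speed ≥ 7.
The smallest integer in [-1, 12] satisfying this is 7.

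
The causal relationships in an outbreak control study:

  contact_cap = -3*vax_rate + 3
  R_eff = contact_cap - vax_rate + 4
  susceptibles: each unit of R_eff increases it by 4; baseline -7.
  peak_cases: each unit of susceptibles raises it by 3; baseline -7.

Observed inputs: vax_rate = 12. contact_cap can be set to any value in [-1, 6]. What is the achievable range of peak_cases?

-136 to -52

Intervening on contact_cap fixes its value directly, overriding its dependence on vax_rate.
Substituting into the R_eff equation gives R_eff = contact_cap - 8.
Substituting into the susceptibles equation gives susceptibles = 4*contact_cap - 39.
This gives peak_cases = 12*contact_cap - 124.
Linear in contact_cap, so extremes are at the endpoints: contact_cap = -1 gives peak_cases = -136; contact_cap = 6 gives peak_cases = -52.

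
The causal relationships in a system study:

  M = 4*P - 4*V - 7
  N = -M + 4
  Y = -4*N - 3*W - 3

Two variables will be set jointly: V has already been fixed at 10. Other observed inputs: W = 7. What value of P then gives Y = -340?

P = -7

With V held at 10:
Substituting into the M equation gives M = 4*P - 47.
This gives N = -4*P + 51.
Substituting into the Y equation gives Y = 16*P - 228.
Solve 16*P - 228 = -340: P = (-340 + 228) / 16 = -7.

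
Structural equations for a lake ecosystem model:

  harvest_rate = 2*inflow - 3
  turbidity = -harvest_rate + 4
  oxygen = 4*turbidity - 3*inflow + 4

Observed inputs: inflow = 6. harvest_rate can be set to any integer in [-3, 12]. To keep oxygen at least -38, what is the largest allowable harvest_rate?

harvest_rate = 10

Intervening on harvest_rate fixes its value directly, overriding its dependence on inflow.
Substituting into the oxygen equation gives oxygen = -4*harvest_rate + 2.
Require -4*harvest_rate + 2 ≥ -38, so harvest_rate ≤ 10.
The largest integer in [-3, 12] satisfying this is 10.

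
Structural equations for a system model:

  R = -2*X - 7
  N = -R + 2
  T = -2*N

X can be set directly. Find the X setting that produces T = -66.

Substituting into the N equation gives N = 2*X + 9.
T becomes -4*X - 18.
Solve -4*X - 18 = -66: X = (-66 + 18) / -4 = 12.

X = 12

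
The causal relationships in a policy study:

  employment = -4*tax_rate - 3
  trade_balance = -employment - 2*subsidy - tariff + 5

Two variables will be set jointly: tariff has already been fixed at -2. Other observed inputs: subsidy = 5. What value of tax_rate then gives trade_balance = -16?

With tariff held at -2:
Substituting into the trade_balance equation gives trade_balance = 4*tax_rate.
Solve 4*tax_rate = -16: tax_rate = -16 / 4 = -4.

tax_rate = -4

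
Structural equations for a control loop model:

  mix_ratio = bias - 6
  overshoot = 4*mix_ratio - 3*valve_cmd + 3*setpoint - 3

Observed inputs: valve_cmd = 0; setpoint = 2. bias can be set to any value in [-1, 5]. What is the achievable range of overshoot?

-25 to -1

Substituting into the overshoot equation gives overshoot = 4*bias - 21.
Linear in bias, so extremes are at the endpoints: bias = -1 gives overshoot = -25; bias = 5 gives overshoot = -1.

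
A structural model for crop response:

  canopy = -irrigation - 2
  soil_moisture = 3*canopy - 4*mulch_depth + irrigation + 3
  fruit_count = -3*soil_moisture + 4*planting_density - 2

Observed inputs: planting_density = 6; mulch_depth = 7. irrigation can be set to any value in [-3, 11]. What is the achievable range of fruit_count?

Substituting into the soil_moisture equation gives soil_moisture = -2*irrigation - 31.
Substituting into the fruit_count equation gives fruit_count = 6*irrigation + 115.
Linear in irrigation, so extremes are at the endpoints: irrigation = -3 gives fruit_count = 97; irrigation = 11 gives fruit_count = 181.

97 to 181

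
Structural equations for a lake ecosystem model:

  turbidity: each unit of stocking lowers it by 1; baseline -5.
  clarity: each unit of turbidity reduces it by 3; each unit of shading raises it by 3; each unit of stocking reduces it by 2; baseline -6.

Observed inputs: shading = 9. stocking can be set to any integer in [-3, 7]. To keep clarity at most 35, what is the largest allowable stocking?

Substituting into the clarity equation gives clarity = stocking + 36.
Require stocking + 36 ≤ 35, so stocking ≤ -1.
The largest integer in [-3, 7] satisfying this is -1.

stocking = -1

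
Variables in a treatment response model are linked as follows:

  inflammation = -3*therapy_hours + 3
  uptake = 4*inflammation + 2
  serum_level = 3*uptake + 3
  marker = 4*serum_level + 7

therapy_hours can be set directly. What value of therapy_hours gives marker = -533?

Substituting into the uptake equation gives uptake = -12*therapy_hours + 14.
Substituting into the serum_level equation gives serum_level = -36*therapy_hours + 45.
This gives marker = -144*therapy_hours + 187.
Solve -144*therapy_hours + 187 = -533: therapy_hours = (-533 - 187) / -144 = 5.

therapy_hours = 5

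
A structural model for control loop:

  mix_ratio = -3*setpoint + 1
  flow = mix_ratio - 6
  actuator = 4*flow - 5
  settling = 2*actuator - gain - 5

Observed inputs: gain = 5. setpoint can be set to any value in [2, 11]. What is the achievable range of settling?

Substituting into the flow equation gives flow = -3*setpoint - 5.
actuator becomes -12*setpoint - 25.
So settling = -24*setpoint - 60.
Linear in setpoint, so extremes are at the endpoints: setpoint = 2 gives settling = -108; setpoint = 11 gives settling = -324.

-324 to -108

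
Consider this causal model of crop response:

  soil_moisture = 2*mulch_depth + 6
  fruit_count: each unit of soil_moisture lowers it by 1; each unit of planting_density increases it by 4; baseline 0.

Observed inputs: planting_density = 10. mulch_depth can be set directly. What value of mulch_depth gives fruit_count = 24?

Substituting into the fruit_count equation gives fruit_count = -2*mulch_depth + 34.
Solve -2*mulch_depth + 34 = 24: mulch_depth = (24 - 34) / -2 = 5.

mulch_depth = 5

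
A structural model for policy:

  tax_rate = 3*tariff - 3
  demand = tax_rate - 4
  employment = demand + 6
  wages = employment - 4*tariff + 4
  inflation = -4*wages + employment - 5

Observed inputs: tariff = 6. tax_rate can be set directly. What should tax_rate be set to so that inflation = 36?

tax_rate = 11

Intervening on tax_rate fixes its value directly, overriding its dependence on tariff.
Substituting into the employment equation gives employment = tax_rate + 2.
Substituting into the wages equation gives wages = tax_rate - 18.
Substituting into the inflation equation gives inflation = -3*tax_rate + 69.
Solve -3*tax_rate + 69 = 36: tax_rate = (36 - 69) / -3 = 11.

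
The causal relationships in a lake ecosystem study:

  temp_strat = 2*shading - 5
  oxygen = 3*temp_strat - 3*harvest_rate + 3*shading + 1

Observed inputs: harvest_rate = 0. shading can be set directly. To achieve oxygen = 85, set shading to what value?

shading = 11

Substituting into the oxygen equation gives oxygen = 9*shading - 14.
Solve 9*shading - 14 = 85: shading = (85 + 14) / 9 = 11.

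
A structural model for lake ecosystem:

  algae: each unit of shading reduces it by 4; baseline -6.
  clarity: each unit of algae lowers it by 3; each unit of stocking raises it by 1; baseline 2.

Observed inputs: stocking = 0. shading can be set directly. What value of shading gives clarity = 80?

Substituting into the clarity equation gives clarity = 12*shading + 20.
Solve 12*shading + 20 = 80: shading = (80 - 20) / 12 = 5.

shading = 5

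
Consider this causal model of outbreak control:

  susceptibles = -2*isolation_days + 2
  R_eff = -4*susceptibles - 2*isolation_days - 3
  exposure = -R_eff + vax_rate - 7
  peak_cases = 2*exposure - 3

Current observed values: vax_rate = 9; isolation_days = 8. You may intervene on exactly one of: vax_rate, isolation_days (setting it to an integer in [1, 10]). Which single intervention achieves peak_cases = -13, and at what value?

set isolation_days = 3

Intervening on vax_rate: peak_cases = 2*vax_rate - 91. Reaching -13 requires vax_rate = 39, outside [1, 10].
Intervening on isolation_days: with other inputs at their observed values, peak_cases = -12*isolation_days + 23. Solving for -13 gives isolation_days = 3, within [1, 10].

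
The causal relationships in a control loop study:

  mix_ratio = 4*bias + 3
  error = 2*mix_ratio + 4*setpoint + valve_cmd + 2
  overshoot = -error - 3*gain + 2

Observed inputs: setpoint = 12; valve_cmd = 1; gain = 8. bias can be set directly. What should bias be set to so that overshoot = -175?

bias = 12

Substituting into the error equation gives error = 8*bias + 57.
Substituting into the overshoot equation gives overshoot = -8*bias - 79.
Solve -8*bias - 79 = -175: bias = (-175 + 79) / -8 = 12.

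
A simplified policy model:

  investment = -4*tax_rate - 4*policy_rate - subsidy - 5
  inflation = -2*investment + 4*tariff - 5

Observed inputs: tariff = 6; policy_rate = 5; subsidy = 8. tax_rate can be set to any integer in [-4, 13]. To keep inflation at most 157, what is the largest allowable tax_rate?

Substituting into the investment equation gives investment = -4*tax_rate - 33.
So inflation = 8*tax_rate + 85.
Require 8*tax_rate + 85 ≤ 157, so tax_rate ≤ 9.
The largest integer in [-4, 13] satisfying this is 9.

tax_rate = 9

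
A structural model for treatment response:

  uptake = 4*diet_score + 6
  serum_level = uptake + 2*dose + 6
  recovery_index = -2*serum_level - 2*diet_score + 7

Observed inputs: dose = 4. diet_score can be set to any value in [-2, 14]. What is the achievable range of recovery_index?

-173 to -13

Substituting into the serum_level equation gives serum_level = 4*diet_score + 20.
Substituting into the recovery_index equation gives recovery_index = -10*diet_score - 33.
Linear in diet_score, so extremes are at the endpoints: diet_score = -2 gives recovery_index = -13; diet_score = 14 gives recovery_index = -173.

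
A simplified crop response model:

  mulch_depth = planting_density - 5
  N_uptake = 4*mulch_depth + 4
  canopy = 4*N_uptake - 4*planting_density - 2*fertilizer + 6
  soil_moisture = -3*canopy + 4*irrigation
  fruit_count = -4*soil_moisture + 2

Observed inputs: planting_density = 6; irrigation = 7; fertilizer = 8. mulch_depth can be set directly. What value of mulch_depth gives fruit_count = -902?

mulch_depth = -3

Intervening on mulch_depth fixes its value directly, overriding its dependence on planting_density.
Substituting into the canopy equation gives canopy = 16*mulch_depth - 18.
This gives soil_moisture = -48*mulch_depth + 82.
Substituting into the fruit_count equation gives fruit_count = 192*mulch_depth - 326.
Solve 192*mulch_depth - 326 = -902: mulch_depth = (-902 + 326) / 192 = -3.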